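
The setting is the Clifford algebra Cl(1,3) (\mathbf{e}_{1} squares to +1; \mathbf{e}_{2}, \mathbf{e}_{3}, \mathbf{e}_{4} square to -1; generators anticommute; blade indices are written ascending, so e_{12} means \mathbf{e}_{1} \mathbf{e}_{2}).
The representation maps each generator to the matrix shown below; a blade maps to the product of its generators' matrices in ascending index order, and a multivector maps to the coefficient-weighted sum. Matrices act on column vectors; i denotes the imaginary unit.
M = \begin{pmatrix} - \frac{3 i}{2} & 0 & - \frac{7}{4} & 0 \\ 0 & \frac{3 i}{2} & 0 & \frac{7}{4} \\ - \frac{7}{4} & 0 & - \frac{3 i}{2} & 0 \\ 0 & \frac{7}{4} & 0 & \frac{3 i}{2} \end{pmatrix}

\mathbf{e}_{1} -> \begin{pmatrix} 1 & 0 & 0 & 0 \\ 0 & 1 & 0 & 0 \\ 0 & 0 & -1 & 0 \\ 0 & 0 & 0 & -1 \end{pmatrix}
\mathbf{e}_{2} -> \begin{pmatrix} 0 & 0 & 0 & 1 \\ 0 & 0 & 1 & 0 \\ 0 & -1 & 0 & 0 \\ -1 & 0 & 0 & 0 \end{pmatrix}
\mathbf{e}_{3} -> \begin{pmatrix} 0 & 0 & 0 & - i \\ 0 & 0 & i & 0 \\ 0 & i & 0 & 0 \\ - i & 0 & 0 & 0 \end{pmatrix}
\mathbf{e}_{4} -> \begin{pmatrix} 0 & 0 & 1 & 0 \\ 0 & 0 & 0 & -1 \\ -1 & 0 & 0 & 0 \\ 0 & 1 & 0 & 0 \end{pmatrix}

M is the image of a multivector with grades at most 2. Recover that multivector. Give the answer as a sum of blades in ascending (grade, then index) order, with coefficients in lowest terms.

Method: the blade images are trace-orthogonal — tr(rho(e_A) rho(e_B)^-1) = 4 if A = B and 0 otherwise — and rho(e_A)^-1 = (e_A)^2 * rho(e_A) with (e_A)^2 = +1 or -1, so the coefficient of e_A in the preimage is (e_A)^2 * tr(M rho(e_A))/4.
Nonzero projections over blades of grade <= 2: e_{14}: (e_{14})^2 = +1, tr(M rho(e_{14})) = -7, coefficient -\frac{7}{4}; e_{23}: (e_{23})^2 = -1, tr(M rho(e_{23})) = -6, coefficient \frac{3}{2}. Every other blade of grade <= 2 projects to 0.
Answer: -\frac{7}{4} e_{14} + \frac{3}{2} e_{23}


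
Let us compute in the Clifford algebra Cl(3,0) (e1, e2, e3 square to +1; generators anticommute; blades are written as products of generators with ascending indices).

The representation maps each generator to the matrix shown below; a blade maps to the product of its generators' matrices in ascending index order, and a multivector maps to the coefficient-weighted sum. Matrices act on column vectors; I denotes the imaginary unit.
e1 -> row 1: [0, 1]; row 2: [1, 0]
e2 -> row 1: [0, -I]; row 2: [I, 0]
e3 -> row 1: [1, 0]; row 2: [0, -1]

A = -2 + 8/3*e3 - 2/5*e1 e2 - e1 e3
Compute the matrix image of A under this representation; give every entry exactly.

Bivector images (products of the table entries): rho(e1 e2) = rho(e1)rho(e2) = row 1: [I, 0]; row 2: [0, -I]; rho(e1 e3) = rho(e1)rho(e3) = row 1: [0, -1]; row 2: [1, 0].
M = (-2)*1 + (8/3)*rho(e3) + (-2/5)*rho(e1 e2) + (-1)*rho(e1 e3), summed entrywise (1 is the identity matrix):
Answer: row 1: [2/3 - 2*I/5, 1]; row 2: [-1, -14/3 + 2*I/5]


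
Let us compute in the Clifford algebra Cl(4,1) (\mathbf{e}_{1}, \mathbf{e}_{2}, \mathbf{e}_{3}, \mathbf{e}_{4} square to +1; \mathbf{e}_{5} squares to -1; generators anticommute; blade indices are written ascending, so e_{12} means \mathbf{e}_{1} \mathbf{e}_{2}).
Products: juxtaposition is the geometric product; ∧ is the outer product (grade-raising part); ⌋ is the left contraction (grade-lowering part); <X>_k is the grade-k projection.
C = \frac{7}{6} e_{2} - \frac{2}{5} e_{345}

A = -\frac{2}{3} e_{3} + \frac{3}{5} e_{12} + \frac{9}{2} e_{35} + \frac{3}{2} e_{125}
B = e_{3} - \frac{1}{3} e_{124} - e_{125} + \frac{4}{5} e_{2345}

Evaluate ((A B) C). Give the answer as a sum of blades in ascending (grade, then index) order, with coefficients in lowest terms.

step 1: -\frac{13}{6} + \frac{1}{5} e_{4} - \frac{39}{10} e_{5} - \frac{18}{5} e_{24} - \frac{1}{2} e_{45} + \frac{51}{10} e_{123} + \frac{6}{5} e_{134} + \frac{8}{15} e_{245} + \frac{2}{9} e_{1234} - \frac{5}{6} e_{1235} + \frac{12}{25} e_{1345} + \frac{3}{2} e_{12345}
step 2: -\frac{24}{125} e_{1} - \frac{91}{36} e_{2} + \frac{1}{5} e_{3} + \frac{21}{5} e_{4} - \frac{3}{5} e_{12} - \frac{119}{20} e_{13} + \frac{12}{25} e_{15} - \frac{16}{75} e_{23} - \frac{7}{30} e_{24} + \frac{91}{20} e_{25} - \frac{39}{25} e_{34} + \frac{2}{25} e_{35} + \frac{28}{45} e_{45} - \frac{1}{3} e_{124} + \frac{4}{45} e_{125} + \frac{7}{27} e_{134} - \frac{35}{36} e_{135} - \frac{36}{25} e_{235} - \frac{7}{12} e_{245} + \frac{13}{15} e_{345} + \frac{7}{5} e_{1234} - \frac{51}{25} e_{1245} - \frac{7}{4} e_{1345} - \frac{14}{25} e_{12345}
Answer: -\frac{24}{125} e_{1} - \frac{91}{36} e_{2} + \frac{1}{5} e_{3} + \frac{21}{5} e_{4} - \frac{3}{5} e_{12} - \frac{119}{20} e_{13} + \frac{12}{25} e_{15} - \frac{16}{75} e_{23} - \frac{7}{30} e_{24} + \frac{91}{20} e_{25} - \frac{39}{25} e_{34} + \frac{2}{25} e_{35} + \frac{28}{45} e_{45} - \frac{1}{3} e_{124} + \frac{4}{45} e_{125} + \frac{7}{27} e_{134} - \frac{35}{36} e_{135} - \frac{36}{25} e_{235} - \frac{7}{12} e_{245} + \frac{13}{15} e_{345} + \frac{7}{5} e_{1234} - \frac{51}{25} e_{1245} - \frac{7}{4} e_{1345} - \frac{14}{25} e_{12345}


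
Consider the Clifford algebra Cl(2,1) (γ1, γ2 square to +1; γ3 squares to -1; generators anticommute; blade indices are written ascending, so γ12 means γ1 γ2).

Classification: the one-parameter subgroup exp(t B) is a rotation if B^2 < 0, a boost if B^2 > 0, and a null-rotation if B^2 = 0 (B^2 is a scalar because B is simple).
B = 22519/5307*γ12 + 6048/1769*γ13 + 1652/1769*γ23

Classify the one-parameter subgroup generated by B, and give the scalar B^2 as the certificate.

B^2 term by term: the squares give (22519/5307)^2*(γ12)^2 + (6048/1769)^2*(γ13)^2 + (1652/1769)^2*(γ23)^2 = 507105361/28164249*(-1) + 36578304/3129361*(+1) + 2729104/3129361*(+1) = -49/9 (each basis 2-blade squares to minus the product of its generators' squares); cross terms between blades sharing an index anticommute and cancel. So B^2 = -49/9.
Answer: rotation, certificate B^2 = -49/9. The class reads off the invariant scalar -49/9 directly.


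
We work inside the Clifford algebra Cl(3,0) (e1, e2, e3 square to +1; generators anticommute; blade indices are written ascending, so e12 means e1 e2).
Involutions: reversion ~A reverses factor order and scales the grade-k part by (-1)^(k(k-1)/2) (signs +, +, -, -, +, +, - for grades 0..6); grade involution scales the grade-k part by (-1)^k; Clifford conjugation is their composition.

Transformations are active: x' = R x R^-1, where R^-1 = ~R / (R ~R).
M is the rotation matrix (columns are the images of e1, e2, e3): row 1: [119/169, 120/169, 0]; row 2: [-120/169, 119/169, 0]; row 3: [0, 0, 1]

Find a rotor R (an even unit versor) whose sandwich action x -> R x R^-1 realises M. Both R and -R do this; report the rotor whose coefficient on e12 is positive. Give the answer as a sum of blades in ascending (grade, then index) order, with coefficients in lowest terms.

Method: write R = a + b12*e12 + b13*e13 + b23*e23 with a^2 + b12^2 + b13^2 + b23^2 = 1 (so R^-1 = ~R). Expanding the columns R e_j ~R gives tr M = 4a^2 - 1 and, from the antisymmetric part, M21 - M12 = -4a*b12, M13 - M31 = 4a*b13, M32 - M23 = -4a*b23.
Here tr M = 407/169, so a^2 = (1 + tr M)/4 = 144/169 and a = ±12/13. Taking a = 12/13: M21 - M12 = -240/169, M13 - M31 = 0, M32 - M23 = 0, giving b12 = 5/13, b13 = 0, b23 = 0, i.e. R = 12/13 + 5/13*e12.
Its e12 coefficient is already positive.
Answer: 12/13 + 5/13*e12. Recall the cover is two-to-one: with M of trace 407/169, both preimages act alike, and the stated e12 sign chooses the sheet.


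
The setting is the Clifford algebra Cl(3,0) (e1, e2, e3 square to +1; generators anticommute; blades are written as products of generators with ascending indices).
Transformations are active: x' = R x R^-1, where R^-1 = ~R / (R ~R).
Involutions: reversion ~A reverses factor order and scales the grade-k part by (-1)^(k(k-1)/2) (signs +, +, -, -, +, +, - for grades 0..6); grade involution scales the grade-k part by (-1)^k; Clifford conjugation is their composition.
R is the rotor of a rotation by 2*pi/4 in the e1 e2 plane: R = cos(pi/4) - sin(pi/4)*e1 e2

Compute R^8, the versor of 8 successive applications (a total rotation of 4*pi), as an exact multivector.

Because a rotor carries half the rotation angle, composing 8 copies of this e1 e2-plane rotor multiplies the phase: 8*(pi/4) = 2*pi, hence R^8 = cos(2*pi) - sin(2*pi)*e1 e2.
cos(2*pi) = 1 and sin(2*pi) = 0, so R^8 = 1. The total rotation 4*pi is 2 full turns, so every vector returns to itself, yet the rotor is +1, back on the identity sheet (an even number of 2*pi turns).
Answer: 1


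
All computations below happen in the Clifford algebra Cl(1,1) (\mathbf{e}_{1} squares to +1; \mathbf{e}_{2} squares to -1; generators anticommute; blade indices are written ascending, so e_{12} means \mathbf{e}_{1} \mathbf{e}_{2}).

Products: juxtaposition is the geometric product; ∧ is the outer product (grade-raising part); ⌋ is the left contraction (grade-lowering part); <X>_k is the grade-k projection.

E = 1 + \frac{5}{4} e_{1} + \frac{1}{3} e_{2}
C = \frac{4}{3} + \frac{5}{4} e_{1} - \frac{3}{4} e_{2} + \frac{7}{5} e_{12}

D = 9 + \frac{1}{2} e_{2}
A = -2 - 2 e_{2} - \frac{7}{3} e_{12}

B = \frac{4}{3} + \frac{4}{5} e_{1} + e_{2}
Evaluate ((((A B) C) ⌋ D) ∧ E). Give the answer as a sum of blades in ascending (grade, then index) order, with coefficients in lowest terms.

step 1: -\frac{2}{3} + \frac{11}{15} e_{1} - \frac{14}{5} e_{2} - \frac{68}{45} e_{12}
step 2: -\frac{3769}{900} - \frac{2209}{450} e_{1} - \frac{143}{450} e_{2} + \frac{1}{540} e_{12}
step 3: -\frac{16889}{450} - \frac{3769}{1800} e_{2}
step 4: -\frac{16889}{450} - \frac{16889}{360} e_{1} - \frac{78863}{5400} e_{2} + \frac{3769}{1440} e_{12}
Answer: -\frac{16889}{450} - \frac{16889}{360} e_{1} - \frac{78863}{5400} e_{2} + \frac{3769}{1440} e_{12}


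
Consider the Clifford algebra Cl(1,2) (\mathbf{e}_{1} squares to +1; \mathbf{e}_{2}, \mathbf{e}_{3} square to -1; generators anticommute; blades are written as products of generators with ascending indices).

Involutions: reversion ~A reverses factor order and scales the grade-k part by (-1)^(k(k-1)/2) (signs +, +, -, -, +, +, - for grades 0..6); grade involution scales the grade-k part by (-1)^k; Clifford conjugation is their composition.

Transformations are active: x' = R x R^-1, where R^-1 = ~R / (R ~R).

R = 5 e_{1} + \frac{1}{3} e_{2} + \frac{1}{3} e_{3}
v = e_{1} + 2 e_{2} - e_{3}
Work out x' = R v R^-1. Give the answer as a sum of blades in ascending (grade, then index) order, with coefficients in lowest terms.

~R = 5 e_{1} + \frac{1}{3} e_{2} + \frac{1}{3} e_{3}, and R ~R = \frac{223}{9}, so R^-1 = ~R / (\frac{223}{9}).
R v = \frac{14}{3} + \frac{29}{3} e_{1} e_{2} - \frac{16}{3} e_{1} e_{3} - e_{2} e_{3}
Answer: \frac{197}{223} e_{1} - \frac{418}{223} e_{2} + \frac{251}{223} e_{3}


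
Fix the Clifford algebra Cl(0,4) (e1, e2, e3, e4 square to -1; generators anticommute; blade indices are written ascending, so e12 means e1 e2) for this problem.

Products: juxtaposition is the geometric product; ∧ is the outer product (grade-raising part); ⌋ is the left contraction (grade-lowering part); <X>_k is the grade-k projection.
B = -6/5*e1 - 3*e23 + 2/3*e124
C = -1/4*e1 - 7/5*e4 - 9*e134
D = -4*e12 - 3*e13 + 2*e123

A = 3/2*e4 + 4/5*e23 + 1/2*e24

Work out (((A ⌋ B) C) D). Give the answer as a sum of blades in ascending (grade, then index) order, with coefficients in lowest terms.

step 1: 12/5 - 1/3*e1 - e12
step 2: -1/12 - 3/5*e1 + 1/4*e2 - 84/25*e4 + 7/15*e14 - 3*e34 + 7/5*e124 - 108/5*e134 + 9*e234
step 3: -e1 - 12/5*e2 - 9/5*e3 - 296/5*e4 + 1/3*e12 + 3/4*e13 + 27*e14 + 6/5*e23 + 676/15*e24 + 21/5*e34 + 7/12*e123 + 861/25*e124 - 648/25*e134 - 269/3*e234 + 468/25*e1234
Answer: -e1 - 12/5*e2 - 9/5*e3 - 296/5*e4 + 1/3*e12 + 3/4*e13 + 27*e14 + 6/5*e23 + 676/15*e24 + 21/5*e34 + 7/12*e123 + 861/25*e124 - 648/25*e134 - 269/3*e234 + 468/25*e1234


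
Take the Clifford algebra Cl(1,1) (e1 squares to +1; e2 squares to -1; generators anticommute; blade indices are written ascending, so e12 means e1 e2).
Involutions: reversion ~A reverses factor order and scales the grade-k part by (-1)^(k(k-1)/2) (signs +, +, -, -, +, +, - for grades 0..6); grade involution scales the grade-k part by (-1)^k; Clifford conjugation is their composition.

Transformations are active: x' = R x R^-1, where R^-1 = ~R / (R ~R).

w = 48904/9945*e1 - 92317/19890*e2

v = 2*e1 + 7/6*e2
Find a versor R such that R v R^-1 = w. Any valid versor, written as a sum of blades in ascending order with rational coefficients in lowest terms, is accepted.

Sketch: the shared square 95/36 makes R = v + w = 68794/9945*e1 - 34556/9945*e2 the natural versor; its sandwich fixes that direction, negates (v - w)/2, and sends v to w.
Answer: 68794/9945*e1 - 34556/9945*e2


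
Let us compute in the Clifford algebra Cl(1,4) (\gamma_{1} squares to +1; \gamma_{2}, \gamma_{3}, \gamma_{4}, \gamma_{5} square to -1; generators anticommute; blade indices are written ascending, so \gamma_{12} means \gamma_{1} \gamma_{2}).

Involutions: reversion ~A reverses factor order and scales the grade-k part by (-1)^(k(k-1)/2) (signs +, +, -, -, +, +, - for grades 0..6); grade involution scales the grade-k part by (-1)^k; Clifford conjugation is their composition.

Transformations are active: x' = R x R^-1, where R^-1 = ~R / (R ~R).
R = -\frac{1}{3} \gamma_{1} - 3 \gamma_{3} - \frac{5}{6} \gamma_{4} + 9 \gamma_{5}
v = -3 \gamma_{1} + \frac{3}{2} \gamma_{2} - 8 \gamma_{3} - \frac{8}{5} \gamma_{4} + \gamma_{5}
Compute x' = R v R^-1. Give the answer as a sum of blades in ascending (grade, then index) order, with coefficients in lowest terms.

~R = -\frac{1}{3} \gamma_{1} - 3 \gamma_{3} - \frac{5}{6} \gamma_{4} + 9 \gamma_{5}, and R ~R = -\frac{1087}{12}, so R^-1 = ~R / (-\frac{1087}{12}).
R v = -\frac{100}{3} - \frac{1}{2} \gamma_{12} - \frac{19}{3} \gamma_{13} - \frac{59}{30} \gamma_{14} + \frac{80}{3} \gamma_{15} + \frac{9}{2} \gamma_{23} + \frac{5}{4} \gamma_{24} - \frac{27}{2} \gamma_{25} - \frac{28}{15} \gamma_{34} + 69 \gamma_{35} + \frac{407}{30} \gamma_{45}
Answer: \frac{8983}{3261} \gamma_{1} - \frac{3}{2} \gamma_{2} + \frac{6296}{1087} \gamma_{3} + \frac{16088}{16305} \gamma_{4} + \frac{6113}{1087} \gamma_{5}


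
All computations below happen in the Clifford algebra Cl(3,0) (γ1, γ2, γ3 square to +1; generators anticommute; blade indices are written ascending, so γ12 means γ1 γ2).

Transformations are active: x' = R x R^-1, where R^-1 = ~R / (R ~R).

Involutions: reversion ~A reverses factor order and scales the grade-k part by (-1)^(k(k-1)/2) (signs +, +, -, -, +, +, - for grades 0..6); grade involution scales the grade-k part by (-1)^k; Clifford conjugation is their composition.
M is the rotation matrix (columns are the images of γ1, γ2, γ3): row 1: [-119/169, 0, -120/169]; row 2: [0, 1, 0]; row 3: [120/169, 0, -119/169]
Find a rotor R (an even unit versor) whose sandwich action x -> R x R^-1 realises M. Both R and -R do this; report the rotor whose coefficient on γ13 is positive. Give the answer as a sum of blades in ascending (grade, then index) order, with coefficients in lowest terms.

Method: write R = a + b12*γ12 + b13*γ13 + b23*γ23 with a^2 + b12^2 + b13^2 + b23^2 = 1 (so R^-1 = ~R). Expanding the columns R e_j ~R gives tr M = 4a^2 - 1 and, from the antisymmetric part, M21 - M12 = -4a*b12, M13 - M31 = 4a*b13, M32 - M23 = -4a*b23.
Here tr M = -69/169, so a^2 = (1 + tr M)/4 = 25/169 and a = ±5/13. Taking a = 5/13: M21 - M12 = 0, M13 - M31 = -240/169, M32 - M23 = 0, giving b12 = 0, b13 = -12/13, b23 = 0, i.e. R = 5/13 - 12/13*γ13.
Its γ13 coefficient is negative, so report the other preimage -R.
Answer: -5/13 + 12/13*γ13. Why the constraint matters: R and -R act identically through the sandwich — M has trace -69/169 either way — so only the sign condition on γ13 picks one of the two preimages.


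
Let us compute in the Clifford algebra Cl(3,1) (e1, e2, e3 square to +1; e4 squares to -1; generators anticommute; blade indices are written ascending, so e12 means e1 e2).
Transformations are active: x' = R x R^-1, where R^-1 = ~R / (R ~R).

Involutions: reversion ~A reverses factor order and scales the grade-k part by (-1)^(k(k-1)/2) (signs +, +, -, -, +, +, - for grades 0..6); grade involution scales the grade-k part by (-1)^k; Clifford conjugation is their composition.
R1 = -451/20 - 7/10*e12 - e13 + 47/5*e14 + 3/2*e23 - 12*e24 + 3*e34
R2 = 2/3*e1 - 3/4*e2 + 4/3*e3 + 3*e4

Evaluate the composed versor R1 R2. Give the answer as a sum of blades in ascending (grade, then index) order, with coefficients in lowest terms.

Distribute over the terms of R2 (each basis-blade product reordered to ascending indices, repeated generators contracted through their squares):
R1 (2/3*e1) = -451/30*e1 + 7/15*e2 + 2/3*e3 - 94/15*e4 + e123 - 8*e124 + 2*e134
R1 (-3/4*e2) = 21/40*e1 + 1353/80*e2 + 9/8*e3 - 9*e4 - 3/4*e123 + 141/20*e124 - 9/4*e234
R1 (4/3*e3) = -4/3*e1 + 2*e2 - 451/15*e3 - 4*e4 - 14/15*e123 - 188/15*e134 + 16*e234
R1 (3*e4) = -141/5*e1 + 36*e2 - 9*e3 - 1353/20*e4 - 21/10*e124 - 3*e134 + 9/2*e234
Summing the partial products and collecting blades:
Answer: -1057/24*e1 + 13291/240*e2 - 1491/40*e3 - 1043/12*e4 - 41/60*e123 - 61/20*e124 - 203/15*e134 + 73/4*e234


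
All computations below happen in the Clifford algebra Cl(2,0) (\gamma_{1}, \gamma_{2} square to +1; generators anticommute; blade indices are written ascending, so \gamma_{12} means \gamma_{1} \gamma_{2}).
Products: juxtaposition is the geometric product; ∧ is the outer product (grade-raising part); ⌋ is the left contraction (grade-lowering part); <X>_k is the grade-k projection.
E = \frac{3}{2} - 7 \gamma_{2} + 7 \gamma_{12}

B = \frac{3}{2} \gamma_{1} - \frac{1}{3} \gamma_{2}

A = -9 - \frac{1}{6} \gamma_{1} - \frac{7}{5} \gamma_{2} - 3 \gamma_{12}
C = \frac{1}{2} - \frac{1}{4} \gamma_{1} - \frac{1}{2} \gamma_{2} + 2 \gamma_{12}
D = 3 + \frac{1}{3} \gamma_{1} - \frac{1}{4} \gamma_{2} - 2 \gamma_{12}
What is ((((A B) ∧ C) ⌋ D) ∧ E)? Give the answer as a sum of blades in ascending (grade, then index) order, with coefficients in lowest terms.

step 1: \frac{13}{60} - \frac{25}{2} \gamma_{1} + \frac{15}{2} \gamma_{2} + \frac{97}{45} \gamma_{12}
step 2: \frac{13}{120} - \frac{1513}{240} \gamma_{1} + \frac{437}{120} \gamma_{2} + \frac{3469}{360} \gamma_{12}
step 3: \frac{7961}{480} + \frac{527}{72} \gamma_{1} + \frac{2013}{160} \gamma_{2} - \frac{13}{60} \gamma_{12}
step 4: \frac{7961}{320} + \frac{527}{48} \gamma_{1} - \frac{93337}{960} \gamma_{2} + \frac{92933}{1440} \gamma_{12}
Answer: \frac{7961}{320} + \frac{527}{48} \gamma_{1} - \frac{93337}{960} \gamma_{2} + \frac{92933}{1440} \gamma_{12}


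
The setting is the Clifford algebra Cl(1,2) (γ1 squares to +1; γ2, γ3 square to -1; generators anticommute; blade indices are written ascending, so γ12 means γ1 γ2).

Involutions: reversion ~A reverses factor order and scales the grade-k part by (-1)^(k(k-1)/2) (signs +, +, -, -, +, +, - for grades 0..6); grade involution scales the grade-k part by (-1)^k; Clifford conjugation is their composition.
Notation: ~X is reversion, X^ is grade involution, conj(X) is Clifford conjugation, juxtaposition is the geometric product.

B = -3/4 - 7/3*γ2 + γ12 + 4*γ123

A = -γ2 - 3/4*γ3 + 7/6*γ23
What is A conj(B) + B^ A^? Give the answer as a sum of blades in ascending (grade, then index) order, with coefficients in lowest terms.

first term: 7/3 - 11/3*γ1 + 3/4*γ2 + 473/144*γ3 + 3*γ12 - 31/6*γ13 + 7/8*γ23 + 3/4*γ123
second term: -7/3 + 11/3*γ1 - 3/4*γ2 - 473/144*γ3 + 3*γ12 - 31/6*γ13 + 7/8*γ23 + 3/4*γ123
Answer: 6*γ12 - 31/3*γ13 + 7/4*γ23 + 3/2*γ123


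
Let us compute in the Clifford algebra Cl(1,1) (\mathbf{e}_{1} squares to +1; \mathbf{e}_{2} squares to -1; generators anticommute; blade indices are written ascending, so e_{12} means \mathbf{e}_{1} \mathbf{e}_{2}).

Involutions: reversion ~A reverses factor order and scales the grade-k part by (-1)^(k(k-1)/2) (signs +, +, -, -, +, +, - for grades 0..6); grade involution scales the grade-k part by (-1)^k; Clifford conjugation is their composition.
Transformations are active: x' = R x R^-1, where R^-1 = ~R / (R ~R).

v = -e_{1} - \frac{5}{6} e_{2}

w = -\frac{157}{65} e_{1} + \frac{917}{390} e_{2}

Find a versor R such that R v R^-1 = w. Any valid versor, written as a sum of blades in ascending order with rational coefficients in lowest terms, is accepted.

Construction: equal norms (both \frac{11}{36}) license R = v + w = -\frac{222}{65} e_{1} + \frac{296}{195} e_{2} — nothing changes along that direction, while (v - w)/2 changes sign, so v maps onto w.
Answer: -\frac{222}{65} e_{1} + \frac{296}{195} e_{2}


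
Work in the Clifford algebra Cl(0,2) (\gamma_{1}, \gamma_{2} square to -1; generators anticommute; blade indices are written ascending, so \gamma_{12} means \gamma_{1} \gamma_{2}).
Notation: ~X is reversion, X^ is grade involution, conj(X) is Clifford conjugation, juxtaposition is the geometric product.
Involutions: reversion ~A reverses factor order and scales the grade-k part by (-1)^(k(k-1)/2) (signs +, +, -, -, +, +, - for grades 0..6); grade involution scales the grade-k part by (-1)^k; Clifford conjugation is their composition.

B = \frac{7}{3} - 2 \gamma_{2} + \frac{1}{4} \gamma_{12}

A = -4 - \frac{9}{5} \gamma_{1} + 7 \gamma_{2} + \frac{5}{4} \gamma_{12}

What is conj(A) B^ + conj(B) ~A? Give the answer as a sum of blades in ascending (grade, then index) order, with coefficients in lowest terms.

first term: \frac{239}{48} + \frac{99}{20} \gamma_{1} - \frac{1487}{60} \gamma_{2} - \frac{19}{60} \gamma_{12}
second term: -\frac{1135}{48} - \frac{99}{20} \gamma_{1} + \frac{527}{60} \gamma_{2} + \frac{101}{60} \gamma_{12}
Answer: -\frac{56}{3} - 16 \gamma_{2} + \frac{41}{30} \gamma_{12}


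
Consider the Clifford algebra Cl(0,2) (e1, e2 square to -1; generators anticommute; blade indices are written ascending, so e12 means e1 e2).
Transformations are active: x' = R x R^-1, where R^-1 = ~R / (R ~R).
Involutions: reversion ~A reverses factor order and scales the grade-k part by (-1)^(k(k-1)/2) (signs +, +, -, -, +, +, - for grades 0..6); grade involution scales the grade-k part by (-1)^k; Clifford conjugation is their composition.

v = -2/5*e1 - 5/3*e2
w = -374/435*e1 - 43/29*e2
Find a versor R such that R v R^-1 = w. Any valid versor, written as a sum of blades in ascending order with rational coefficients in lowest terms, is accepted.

Construction: equal norms (both -661/225) license R = v + w = -548/435*e1 - 274/87*e2 — nothing changes along that direction, while (v - w)/2 changes sign, so v maps onto w.
Answer: -548/435*e1 - 274/87*e2


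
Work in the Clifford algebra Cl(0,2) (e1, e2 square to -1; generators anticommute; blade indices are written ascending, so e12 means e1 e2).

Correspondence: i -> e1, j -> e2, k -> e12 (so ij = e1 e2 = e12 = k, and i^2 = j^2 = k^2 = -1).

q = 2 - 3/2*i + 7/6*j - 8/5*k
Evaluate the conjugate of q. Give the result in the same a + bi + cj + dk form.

In blades: q = 2 - 3/2*e1 + 7/6*e2 - 8/5*e12.
Conjugation here is Clifford conjugation: the scalar is fixed and the grade-1 and grade-2 blades all flip sign, giving 2 + 3/2*e1 - 7/6*e2 + 8/5*e12; translating back:
Answer: 2 + 3/2*i - 7/6*j + 8/5*k


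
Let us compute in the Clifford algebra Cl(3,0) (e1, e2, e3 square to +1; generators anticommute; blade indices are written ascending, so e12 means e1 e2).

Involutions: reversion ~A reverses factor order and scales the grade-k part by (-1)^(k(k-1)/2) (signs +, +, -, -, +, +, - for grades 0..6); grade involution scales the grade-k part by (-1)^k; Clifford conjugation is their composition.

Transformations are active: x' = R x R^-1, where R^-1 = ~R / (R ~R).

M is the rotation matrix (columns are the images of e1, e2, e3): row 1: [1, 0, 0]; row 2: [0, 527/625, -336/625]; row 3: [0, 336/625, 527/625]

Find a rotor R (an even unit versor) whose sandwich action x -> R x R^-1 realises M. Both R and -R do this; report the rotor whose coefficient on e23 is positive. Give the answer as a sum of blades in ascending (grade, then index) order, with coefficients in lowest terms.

Method: write R = a + b12*e12 + b13*e13 + b23*e23 with a^2 + b12^2 + b13^2 + b23^2 = 1 (so R^-1 = ~R). Expanding the columns R e_j ~R gives tr M = 4a^2 - 1 and, from the antisymmetric part, M21 - M12 = -4a*b12, M13 - M31 = 4a*b13, M32 - M23 = -4a*b23.
Here tr M = 1679/625, so a^2 = (1 + tr M)/4 = 576/625 and a = ±24/25. Taking a = 24/25: M21 - M12 = 0, M13 - M31 = 0, M32 - M23 = 672/625, giving b12 = 0, b13 = 0, b23 = -7/25, i.e. R = 24/25 - 7/25*e23.
Its e23 coefficient is negative, so report the other preimage -R.
Answer: -24/25 + 7/25*e23. Recall the cover is two-to-one: with M of trace 1679/625, both preimages act alike, and the stated e23 sign chooses the sheet.


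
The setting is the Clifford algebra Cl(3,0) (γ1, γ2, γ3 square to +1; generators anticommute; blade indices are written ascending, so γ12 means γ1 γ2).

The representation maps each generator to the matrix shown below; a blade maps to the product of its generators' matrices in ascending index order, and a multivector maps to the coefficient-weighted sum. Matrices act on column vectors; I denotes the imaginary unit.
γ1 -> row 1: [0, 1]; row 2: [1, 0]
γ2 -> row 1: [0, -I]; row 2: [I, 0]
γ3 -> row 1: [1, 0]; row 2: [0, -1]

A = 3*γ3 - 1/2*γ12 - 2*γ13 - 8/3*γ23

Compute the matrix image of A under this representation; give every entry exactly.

Bivector images (products of the table entries): rho(γ12) = rho(γ1)rho(γ2) = row 1: [I, 0]; row 2: [0, -I]; rho(γ13) = rho(γ1)rho(γ3) = row 1: [0, -1]; row 2: [1, 0]; rho(γ23) = rho(γ2)rho(γ3) = row 1: [0, I]; row 2: [I, 0].
M = (3)*rho(γ3) + (-1/2)*rho(γ12) + (-2)*rho(γ13) + (-8/3)*rho(γ23), summed entrywise:
Answer: row 1: [3 - I/2, 2 - 8*I/3]; row 2: [-2 - 8*I/3, -3 + I/2]


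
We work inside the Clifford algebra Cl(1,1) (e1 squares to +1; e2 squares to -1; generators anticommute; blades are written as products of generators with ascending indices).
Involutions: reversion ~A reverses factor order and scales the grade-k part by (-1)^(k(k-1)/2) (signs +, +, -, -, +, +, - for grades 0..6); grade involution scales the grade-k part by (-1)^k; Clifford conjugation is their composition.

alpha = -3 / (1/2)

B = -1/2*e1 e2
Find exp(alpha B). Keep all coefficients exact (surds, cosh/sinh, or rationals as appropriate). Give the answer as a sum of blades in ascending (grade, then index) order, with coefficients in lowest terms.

B^2 = (-1/2)^2*(e1 e2)^2 = 1/4*(+1) = 1/4 (a basis 2-blade squares to minus the product of its generators' squares).
B^2 = 1/4 — since the square is positive, the closed form is hyperbolic: l = 1/2, alpha*l = -3, so exp(alpha B) = cosh(-3) + (sinh(-3)/(1/2))*B = cosh(3) + (-2*sinh(3))*B.
Answer: cosh(3) + sinh(3)*e1 e2


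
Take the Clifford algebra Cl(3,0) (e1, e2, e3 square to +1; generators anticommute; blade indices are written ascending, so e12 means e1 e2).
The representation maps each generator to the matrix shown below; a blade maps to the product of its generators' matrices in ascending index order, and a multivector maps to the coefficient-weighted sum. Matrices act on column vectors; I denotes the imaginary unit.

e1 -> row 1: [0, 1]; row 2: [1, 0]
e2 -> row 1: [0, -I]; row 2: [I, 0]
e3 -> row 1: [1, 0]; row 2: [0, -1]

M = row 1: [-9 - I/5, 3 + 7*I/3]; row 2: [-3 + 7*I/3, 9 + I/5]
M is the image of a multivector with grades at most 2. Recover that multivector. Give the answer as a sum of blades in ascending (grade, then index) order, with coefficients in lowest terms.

Method: 1, rho(e1), rho(e2), rho(e3) form a trace-orthogonal basis of the 2x2 complex matrices (tr(X Y) = 2 if X = Y, else 0), so M = m0*1 + m1*rho(e1) + m2*rho(e2) + m3*rho(e3) with m0 = tr(M)/2 = 0, m1 = tr(M rho(e1))/2 = 7*I/3, m2 = tr(M rho(e2))/2 = 3*I, m3 = tr(M rho(e3))/2 = -9 - I/5.
Multiplying table entries, the bivector images are rho(e12) = I*rho(e3), rho(e13) = -I*rho(e2), rho(e23) = I*rho(e1); with real blade coefficients the real parts of m0..m3 are the coefficients of 1, e1, e2, e3 and the imaginary parts give the bivectors (e23: Im m1, e13: -Im m2, e12: Im m3).
Answer: -9*e3 - 1/5*e12 - 3*e13 + 7/3*e23


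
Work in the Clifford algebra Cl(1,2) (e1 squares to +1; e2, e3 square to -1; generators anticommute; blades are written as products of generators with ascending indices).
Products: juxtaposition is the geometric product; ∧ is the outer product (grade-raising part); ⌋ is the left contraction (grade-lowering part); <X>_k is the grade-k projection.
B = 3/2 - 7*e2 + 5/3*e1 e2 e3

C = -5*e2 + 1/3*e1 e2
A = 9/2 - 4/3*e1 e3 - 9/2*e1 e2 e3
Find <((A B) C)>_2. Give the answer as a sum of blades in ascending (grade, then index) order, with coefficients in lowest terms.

step 1: 57/4 - 527/18*e2 + 59/2*e1 e3 - 103/12*e1 e2 e3
step 2: -2635/18 - 527/54*e1 - 285/4*e2 - 103/36*e3 + 19/4*e1 e2 + 515/12*e1 e3 + 59/6*e2 e3 + 295/2*e1 e2 e3
step 3: 19/4*e1 e2 + 515/12*e1 e3 + 59/6*e2 e3
Answer: 19/4*e1 e2 + 515/12*e1 e3 + 59/6*e2 e3


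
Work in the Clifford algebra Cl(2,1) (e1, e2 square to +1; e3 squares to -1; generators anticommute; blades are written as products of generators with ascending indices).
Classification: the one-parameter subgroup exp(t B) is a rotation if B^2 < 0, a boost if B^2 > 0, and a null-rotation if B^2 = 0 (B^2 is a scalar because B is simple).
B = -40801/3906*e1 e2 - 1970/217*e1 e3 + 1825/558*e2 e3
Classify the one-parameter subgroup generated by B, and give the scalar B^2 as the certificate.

B^2 term by term: the squares give (-40801/3906)^2*(e1 e2)^2 + (-1970/217)^2*(e1 e3)^2 + (1825/558)^2*(e2 e3)^2 = 1664721601/15256836*(-1) + 3880900/47089*(+1) + 3330625/311364*(+1) = -16 (each basis 2-blade squares to minus the product of its generators' squares); cross terms between blades sharing an index anticommute and cancel. So B^2 = -16.
Answer: rotation, certificate B^2 = -16. The scalar -16 is the complete invariant here: its sign names the subgroup type.


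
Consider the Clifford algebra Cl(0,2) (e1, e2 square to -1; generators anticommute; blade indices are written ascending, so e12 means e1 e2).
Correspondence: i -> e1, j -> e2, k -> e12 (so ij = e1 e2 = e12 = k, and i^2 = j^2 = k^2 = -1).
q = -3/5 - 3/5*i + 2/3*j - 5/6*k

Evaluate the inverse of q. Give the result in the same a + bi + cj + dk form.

In blades: q = -3/5 - 3/5*e1 + 2/3*e2 - 5/6*e12.
With qbar = -3/5 + 3/5*e1 - 2/3*e2 + 5/6*e12 (scalar fixed, mapped units negated), q qbar = 1673/900 (the sum of squared coefficients), so q^-1 = qbar / (1673/900) = -540/1673 + 540/1673*e1 - 600/1673*e2 + 750/1673*e12; translating back:
Answer: -540/1673 + 540/1673*i - 600/1673*j + 750/1673*k


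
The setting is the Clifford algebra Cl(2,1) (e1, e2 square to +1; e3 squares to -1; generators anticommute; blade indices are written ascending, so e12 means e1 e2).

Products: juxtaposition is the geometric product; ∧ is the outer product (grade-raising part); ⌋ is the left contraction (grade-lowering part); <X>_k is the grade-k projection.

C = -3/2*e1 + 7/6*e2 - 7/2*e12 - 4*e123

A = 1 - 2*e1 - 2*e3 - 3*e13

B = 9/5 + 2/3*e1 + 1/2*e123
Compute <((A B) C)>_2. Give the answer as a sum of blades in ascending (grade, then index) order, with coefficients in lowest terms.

step 1: 7/15 - 44/15*e1 + 3/2*e2 - 8/5*e3 + e12 - 61/15*e13 - e23 + 1/2*e123
step 2: 153/20 + 583/60*e1 - 178/45*e2 + 49/60*e3 - 1657/180*e12 - 29/60*e13 + 325/12*e23 + 449/45*e123
step 3: -1657/180*e12 - 29/60*e13 + 325/12*e23
Answer: -1657/180*e12 - 29/60*e13 + 325/12*e23


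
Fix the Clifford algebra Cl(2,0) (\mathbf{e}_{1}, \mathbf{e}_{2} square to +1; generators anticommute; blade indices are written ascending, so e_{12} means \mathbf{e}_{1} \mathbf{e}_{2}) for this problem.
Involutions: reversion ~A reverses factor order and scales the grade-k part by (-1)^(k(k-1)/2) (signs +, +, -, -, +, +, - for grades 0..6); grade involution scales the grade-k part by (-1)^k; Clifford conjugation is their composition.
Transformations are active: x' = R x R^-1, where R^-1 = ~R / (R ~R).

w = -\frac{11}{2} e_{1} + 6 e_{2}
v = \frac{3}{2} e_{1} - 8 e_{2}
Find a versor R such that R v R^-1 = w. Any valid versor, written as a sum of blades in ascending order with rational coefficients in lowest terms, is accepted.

Equal squares first: v^2 = w^2 = \frac{265}{4}. Then v + w = -4 e_{1} - 2 e_{2} is a versor taking v to w, provided it is invertible.
Answer: -4 e_{1} - 2 e_{2}


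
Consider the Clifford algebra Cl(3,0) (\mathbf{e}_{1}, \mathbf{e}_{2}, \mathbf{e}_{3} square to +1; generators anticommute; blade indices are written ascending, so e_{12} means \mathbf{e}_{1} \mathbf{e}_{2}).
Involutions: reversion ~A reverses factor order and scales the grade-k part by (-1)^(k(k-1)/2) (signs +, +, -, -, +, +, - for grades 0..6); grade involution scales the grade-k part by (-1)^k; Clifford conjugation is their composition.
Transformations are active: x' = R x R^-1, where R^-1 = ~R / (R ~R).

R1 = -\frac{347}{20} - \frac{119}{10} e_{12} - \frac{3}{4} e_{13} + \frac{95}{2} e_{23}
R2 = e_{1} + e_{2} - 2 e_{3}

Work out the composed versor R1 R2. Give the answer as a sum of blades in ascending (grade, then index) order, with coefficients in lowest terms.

Distribute over the terms of R2 (each basis-blade product reordered to ascending indices, repeated generators contracted through their squares):
R1 (e_{1}) = -\frac{347}{20} e_{1} + \frac{119}{10} e_{2} + \frac{3}{4} e_{3} + \frac{95}{2} e_{123}
R1 (e_{2}) = -\frac{119}{10} e_{1} - \frac{347}{20} e_{2} - \frac{95}{2} e_{3} + \frac{3}{4} e_{123}
R1 (-2 e_{3}) = \frac{3}{2} e_{1} - 95 e_{2} + \frac{347}{10} e_{3} + \frac{119}{5} e_{123}
Summing the partial products and collecting blades:
Answer: -\frac{111}{4} e_{1} - \frac{2009}{20} e_{2} - \frac{241}{20} e_{3} + \frac{1441}{20} e_{123}


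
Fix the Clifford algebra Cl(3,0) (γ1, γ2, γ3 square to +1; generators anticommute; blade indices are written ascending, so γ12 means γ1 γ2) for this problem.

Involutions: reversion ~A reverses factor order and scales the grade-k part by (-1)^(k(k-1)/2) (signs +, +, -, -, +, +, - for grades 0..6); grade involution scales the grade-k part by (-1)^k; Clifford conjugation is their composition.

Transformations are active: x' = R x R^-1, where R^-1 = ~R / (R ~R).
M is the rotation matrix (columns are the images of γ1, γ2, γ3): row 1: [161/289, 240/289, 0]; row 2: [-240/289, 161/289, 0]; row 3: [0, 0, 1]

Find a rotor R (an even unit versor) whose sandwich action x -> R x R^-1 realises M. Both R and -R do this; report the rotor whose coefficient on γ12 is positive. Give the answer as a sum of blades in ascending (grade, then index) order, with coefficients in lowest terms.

Method: write R = a + b12*γ12 + b13*γ13 + b23*γ23 with a^2 + b12^2 + b13^2 + b23^2 = 1 (so R^-1 = ~R). Expanding the columns R e_j ~R gives tr M = 4a^2 - 1 and, from the antisymmetric part, M21 - M12 = -4a*b12, M13 - M31 = 4a*b13, M32 - M23 = -4a*b23.
Here tr M = 611/289, so a^2 = (1 + tr M)/4 = 225/289 and a = ±15/17. Taking a = 15/17: M21 - M12 = -480/289, M13 - M31 = 0, M32 - M23 = 0, giving b12 = 8/17, b13 = 0, b23 = 0, i.e. R = 15/17 + 8/17*γ12.
Its γ12 coefficient is already positive.
Answer: 15/17 + 8/17*γ12. Why the constraint matters: R and -R act identically through the sandwich — M has trace 611/289 either way — so only the sign condition on γ12 picks one of the two preimages.


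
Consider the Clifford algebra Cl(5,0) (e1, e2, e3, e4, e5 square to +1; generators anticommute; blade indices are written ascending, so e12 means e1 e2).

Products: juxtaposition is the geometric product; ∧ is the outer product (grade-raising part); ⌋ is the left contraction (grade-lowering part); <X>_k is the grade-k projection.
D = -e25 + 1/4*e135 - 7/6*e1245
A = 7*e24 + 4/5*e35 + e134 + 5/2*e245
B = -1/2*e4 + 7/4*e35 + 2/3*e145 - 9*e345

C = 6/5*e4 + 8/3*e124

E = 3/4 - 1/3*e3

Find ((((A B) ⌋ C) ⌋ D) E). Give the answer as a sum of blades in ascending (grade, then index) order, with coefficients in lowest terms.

step 1: -7/5 - 7/2*e2 - 36/5*e4 + 5/3*e12 - 1/2*e13 + 9*e15 + 45/2*e23 + 5/4*e25 + 2/3*e35 + 14/3*e125 - 8/15*e134 - 7/4*e145 + 35/8*e234 + 63*e235 + 2/5*e345 - 49/4*e2345
step 2: -216/25 - 1378/225*e4 - 96/5*e12 + 28/3*e14 - 56/15*e124
step 3: -196/45*e5 - 506/225*e25 - 112/5*e45 + 4823/675*e125 - 54/25*e135 + 252/25*e1245
step 4: -49/15*e5 - 18/25*e15 - 253/150*e25 - 196/135*e35 - 84/5*e45 + 4823/900*e125 - 81/50*e135 - 506/675*e235 + 112/15*e345 + 4823/2025*e1235 + 189/25*e1245 - 84/25*e12345
Answer: -49/15*e5 - 18/25*e15 - 253/150*e25 - 196/135*e35 - 84/5*e45 + 4823/900*e125 - 81/50*e135 - 506/675*e235 + 112/15*e345 + 4823/2025*e1235 + 189/25*e1245 - 84/25*e12345


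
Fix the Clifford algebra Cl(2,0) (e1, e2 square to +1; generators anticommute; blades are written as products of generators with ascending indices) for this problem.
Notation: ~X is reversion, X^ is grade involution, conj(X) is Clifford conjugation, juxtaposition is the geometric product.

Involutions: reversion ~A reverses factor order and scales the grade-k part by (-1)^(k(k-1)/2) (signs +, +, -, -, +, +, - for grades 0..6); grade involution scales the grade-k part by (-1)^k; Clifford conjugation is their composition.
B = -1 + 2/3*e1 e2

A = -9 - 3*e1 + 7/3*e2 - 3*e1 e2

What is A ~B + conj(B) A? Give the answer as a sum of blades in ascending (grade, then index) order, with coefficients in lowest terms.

first term: 7 + 41/9*e1 - 1/3*e2 + 9*e1 e2
second term: 7 + 13/9*e1 - 13/3*e2 + 9*e1 e2
Answer: 14 + 6*e1 - 14/3*e2 + 18*e1 e2


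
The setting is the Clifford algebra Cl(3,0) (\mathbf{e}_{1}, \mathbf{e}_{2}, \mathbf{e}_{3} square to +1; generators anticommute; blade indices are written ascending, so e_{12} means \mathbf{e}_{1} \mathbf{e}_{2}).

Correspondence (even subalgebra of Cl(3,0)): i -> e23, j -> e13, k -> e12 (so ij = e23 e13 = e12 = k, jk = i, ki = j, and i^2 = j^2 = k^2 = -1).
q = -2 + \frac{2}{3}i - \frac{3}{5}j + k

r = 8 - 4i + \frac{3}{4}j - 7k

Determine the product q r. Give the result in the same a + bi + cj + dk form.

In blades: q = -2 + e_{12} - \frac{3}{5} e_{13} + \frac{2}{3} e_{23}, r = 8 - 7 e_{12} + \frac{3}{4} e_{13} - 4 e_{23}.
Distribute q over r term by term (generator squares from the signature, products reordered to ascending indices): (-2)*r = -16 + 14 e_{12} - \frac{3}{2} e_{13} + 8 e_{23}; (e_{12})*r = 7 + 8 e_{12} - 4 e_{13} - \frac{3}{4} e_{23}; (-\frac{3}{5} e_{13})*r = \frac{9}{20} - \frac{12}{5} e_{12} - \frac{24}{5} e_{13} + \frac{21}{5} e_{23}; (\frac{2}{3} e_{23})*r = \frac{8}{3} + \frac{1}{2} e_{12} + \frac{14}{3} e_{13} + \frac{16}{3} e_{23}.
Sum: -\frac{353}{60} + \frac{201}{10} e_{12} - \frac{169}{30} e_{13} + \frac{1007}{60} e_{23}; translating back through the correspondence:
Answer: -\frac{353}{60} + \frac{1007}{60}i - \frac{169}{30}j + \frac{201}{10}k


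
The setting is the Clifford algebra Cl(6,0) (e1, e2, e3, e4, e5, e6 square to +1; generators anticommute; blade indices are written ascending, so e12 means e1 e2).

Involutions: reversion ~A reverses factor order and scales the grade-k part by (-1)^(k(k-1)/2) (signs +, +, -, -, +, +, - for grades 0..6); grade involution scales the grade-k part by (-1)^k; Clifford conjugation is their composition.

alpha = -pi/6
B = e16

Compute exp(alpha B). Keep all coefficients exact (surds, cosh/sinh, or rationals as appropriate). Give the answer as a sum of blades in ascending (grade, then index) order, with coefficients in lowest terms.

B^2 = (1)^2*(e16)^2 = 1*(-1) = -1 (a basis 2-blade squares to minus the product of its generators' squares).
B^2 = -1 — the series telescopes trigonometrically here: l = 1, alpha*l = -pi/6, so exp(alpha B) = cos(-pi/6) + (sin(-pi/6)/1)*B = sqrt(3)/2 + (-1/2)*B.
Answer: sqrt(3)/2 - 1/2*e16


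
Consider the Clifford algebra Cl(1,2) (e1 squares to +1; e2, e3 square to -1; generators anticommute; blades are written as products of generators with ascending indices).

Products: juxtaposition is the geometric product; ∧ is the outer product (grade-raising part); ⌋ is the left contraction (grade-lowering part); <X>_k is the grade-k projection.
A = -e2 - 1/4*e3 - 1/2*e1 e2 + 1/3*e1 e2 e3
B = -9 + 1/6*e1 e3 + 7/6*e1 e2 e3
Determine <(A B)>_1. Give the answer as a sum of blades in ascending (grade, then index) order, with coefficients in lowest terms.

step 1: -7/18 - 1/24*e1 + 161/18*e2 + 5/3*e3 + 115/24*e1 e2 - 7/6*e1 e3 + 1/12*e2 e3 - 17/6*e1 e2 e3
step 2: -1/24*e1 + 161/18*e2 + 5/3*e3
Answer: -1/24*e1 + 161/18*e2 + 5/3*e3
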